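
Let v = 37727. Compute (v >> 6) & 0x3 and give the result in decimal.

v = 1001001101011111
Shift right by 6: 1001001101
Mask low 2 bits: 01 = 1

1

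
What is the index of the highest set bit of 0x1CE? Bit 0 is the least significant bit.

8

0x1CE = 111001110
The topmost 1 is at position 8 (since 2^8 = 256 ≤ 462 < 512).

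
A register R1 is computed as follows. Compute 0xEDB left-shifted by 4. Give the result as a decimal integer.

60848

0xEDB = 0000111011011011
shift left by 4 → 1110110110110000 = 60848
(equivalently, 3803 × 2^4 = 3803 × 16)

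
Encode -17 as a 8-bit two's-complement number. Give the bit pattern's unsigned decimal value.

17 in 8 bits: 00010001
Invert: 11101110
Add 1:  11101111 = 239
(Check: 2^8 - 17 = 256 - 17 = 239.)

239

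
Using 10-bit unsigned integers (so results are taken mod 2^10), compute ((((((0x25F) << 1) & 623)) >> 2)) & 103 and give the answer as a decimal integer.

0x25F = 1001011111
→ << 1 (mod 2^10) → 0010111110 = 190
623 = 1001101111
→ & → 0000101110 = 46
→ >> 2 → 0000001011 = 11
103 = 0001100111
→ & → 0000000011 = 3

3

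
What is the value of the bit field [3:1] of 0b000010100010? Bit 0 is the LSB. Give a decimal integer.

1

v = 000010100010
Shift right by 1: 00001010001
Mask low 3 bits: 001 = 1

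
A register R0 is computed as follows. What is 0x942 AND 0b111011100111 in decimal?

2114

0x942 = 100101000010
b = 111011100111
AND → 100001000010 = 2114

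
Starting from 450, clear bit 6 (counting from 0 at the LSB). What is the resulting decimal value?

x = 0111000010
bit 6 is currently 1; clear it via x & ~(1 << 6) = x & ~64
→ 0110000010 = 386

386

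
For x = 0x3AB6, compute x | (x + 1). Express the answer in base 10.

15031

x = 11101010110110 = 15030
x + 1 = 11101010110111
OR    = 11101010110111 = 15031
(x | (x + 1) sets the lowest cleared bit.)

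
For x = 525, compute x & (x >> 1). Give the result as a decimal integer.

4

x = 1000001101 = 525
x>>1 = 0100000110
AND  = 0000000100 = 4
(x & (x >> 1) has a 1 wherever x has two consecutive 1 bits.)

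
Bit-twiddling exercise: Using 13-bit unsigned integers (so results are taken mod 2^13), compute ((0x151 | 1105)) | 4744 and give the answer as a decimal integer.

0x151 = 0000101010001
1105 = 0010001010001
→ | → 0010101010001 = 1361
4744 = 1001010001000
→ | → 1011111011001 = 6105

6105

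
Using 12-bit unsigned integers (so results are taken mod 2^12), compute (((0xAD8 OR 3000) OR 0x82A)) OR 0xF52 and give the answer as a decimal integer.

0xAD8 = 101011011000
3000 = 101110111000
→ OR → 101111111000 = 3064
0x82A = 100000101010
→ OR → 101111111010 = 3066
0xF52 = 111101010010
→ OR → 111111111010 = 4090

4090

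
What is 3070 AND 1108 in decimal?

84

3070 = 101111111110
1108 = 010001010100
AND → 000001010100 = 84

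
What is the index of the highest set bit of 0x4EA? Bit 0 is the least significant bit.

10

0x4EA = 10011101010
The topmost 1 is at position 10 (since 2^10 = 1024 ≤ 1258 < 2048).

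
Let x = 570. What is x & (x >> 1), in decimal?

x = 1000111010 = 570
x>>1 = 0100011101
AND  = 0000011000 = 24
(x & (x >> 1) has a 1 wherever x has two consecutive 1 bits.)

24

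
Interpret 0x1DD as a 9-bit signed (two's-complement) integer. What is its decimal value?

-35

pattern = 111011101 (MSB is 1 ⇒ negative)
Invert: 000100010, add 1 → 000100011 = 35, so the value is -35.
(Equivalently: 477 - 2^9 = 477 - 512 = -35.)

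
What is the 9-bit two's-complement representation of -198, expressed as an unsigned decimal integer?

198 in 9 bits: 011000110
Invert: 100111001
Add 1:  100111010 = 314
(Check: 2^9 - 198 = 512 - 198 = 314.)

314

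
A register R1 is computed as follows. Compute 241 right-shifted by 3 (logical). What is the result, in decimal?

30

241 = 11110001
shift right by 3 → 00011110 = 30
(equivalently, floor(241 / 8))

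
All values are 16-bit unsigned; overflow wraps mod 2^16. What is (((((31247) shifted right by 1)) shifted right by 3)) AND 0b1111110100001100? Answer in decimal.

1280

31247 = 0111101000001111
→ shifted right by 1 → 0011110100000111 = 15623
→ shifted right by 3 → 0000011110100000 = 1952
0b1111110100001100 = 1111110100001100
→ AND → 0000010100000000 = 1280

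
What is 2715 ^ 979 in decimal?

2376

2715 = 101010011011
979 = 001111010011
XOR → 100101001000 = 2376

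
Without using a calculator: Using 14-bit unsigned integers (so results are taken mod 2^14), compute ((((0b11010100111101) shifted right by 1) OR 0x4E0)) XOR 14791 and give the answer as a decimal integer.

0b11010100111101 = 11010100111101
→ shifted right by 1 → 01101010011110 = 6814
0x4E0 = 00010011100000
→ OR → 01111011111110 = 7934
14791 = 11100111000111
→ XOR → 10011100111001 = 10041

10041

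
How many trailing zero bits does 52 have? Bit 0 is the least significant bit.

52 = 110100
Trailing zeros: 2, so the lowest set bit is bit 2 (value 4).

2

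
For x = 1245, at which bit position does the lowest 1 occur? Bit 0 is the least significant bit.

1245 = 10011011101
Trailing zeros: 0, so the lowest set bit is bit 0 (value 1).

0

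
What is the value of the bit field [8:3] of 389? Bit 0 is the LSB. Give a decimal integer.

v = 0110000101
Shift right by 3: 0110000
Mask low 6 bits: 110000 = 48

48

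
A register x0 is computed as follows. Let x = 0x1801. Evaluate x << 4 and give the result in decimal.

98320

0x1801 = 00001100000000001
shift left by 4 → 11000000000010000 = 98320
(equivalently, 6145 × 2^4 = 6145 × 16)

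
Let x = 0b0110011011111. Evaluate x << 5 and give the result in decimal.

x = 00000110011011111
shift left by 5 → 11001101111100000 = 105440
(equivalently, 3295 × 2^5 = 3295 × 32)

105440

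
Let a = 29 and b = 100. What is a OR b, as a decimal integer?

125

29 = 0011101
100 = 1100100
 OR → 1111101 = 125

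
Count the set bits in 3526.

3526 = 110111000110
Count the 1s: 1 + 1 + 1 + 1 + 1 + 1 + 1 = 7

7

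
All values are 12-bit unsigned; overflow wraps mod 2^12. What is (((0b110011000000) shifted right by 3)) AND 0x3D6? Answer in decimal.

0b110011000000 = 110011000000
→ shifted right by 3 → 000110011000 = 408
0x3D6 = 001111010110
→ AND → 000110010000 = 400

400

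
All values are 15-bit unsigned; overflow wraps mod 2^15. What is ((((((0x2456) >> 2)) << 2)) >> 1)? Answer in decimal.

4650

0x2456 = 010010001010110
→ >> 2 → 000100100010101 = 2325
→ << 2 (mod 2^15) → 010010001010100 = 9300
→ >> 1 → 001001000101010 = 4650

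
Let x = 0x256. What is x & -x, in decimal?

x = 1001010110 = 598
-x (two's complement) = …0110101010
AND   = 0000000010 = 2
(x & -x isolates the lowest set bit of x.)

2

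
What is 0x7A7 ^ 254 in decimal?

0x7A7 = 11110100111
254 = 00011111110
XOR → 11101011001 = 1881

1881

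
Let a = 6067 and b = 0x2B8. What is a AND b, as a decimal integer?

688

6067 = 1011110110011
0x2B8 = 0001010111000
AND → 0001010110000 = 688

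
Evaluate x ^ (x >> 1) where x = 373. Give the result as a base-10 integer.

463

x = 101110101 = 373
x>>1 = 010111010
XOR  = 111001111 = 463
(x ^ (x >> 1) gives the standard binary-reflected Gray code of x.)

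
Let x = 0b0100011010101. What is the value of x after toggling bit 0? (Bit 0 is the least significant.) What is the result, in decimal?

x = 0100011010101
bit 0 is currently 1; toggle it via x ^ (1 << 0) = x ^ 1
→ 0100011010100 = 2260

2260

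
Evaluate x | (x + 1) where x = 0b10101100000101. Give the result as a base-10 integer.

11015

x = 10101100000101 = 11013
x + 1 = 10101100000110
OR    = 10101100000111 = 11015
(x | (x + 1) sets the lowest cleared bit.)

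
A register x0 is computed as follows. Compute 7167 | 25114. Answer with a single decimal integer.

7167 = 001101111111111
25114 = 110001000011010
 OR → 111101111111111 = 31743

31743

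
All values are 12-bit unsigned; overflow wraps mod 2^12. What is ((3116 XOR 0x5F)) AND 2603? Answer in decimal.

2083

3116 = 110000101100
0x5F = 000001011111
→ XOR → 110001110011 = 3187
2603 = 101000101011
→ AND → 100000100011 = 2083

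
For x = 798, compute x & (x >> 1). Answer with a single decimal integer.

x = 1100011110 = 798
x>>1 = 0110001111
AND  = 0100001110 = 270
(x & (x >> 1) has a 1 wherever x has two consecutive 1 bits.)

270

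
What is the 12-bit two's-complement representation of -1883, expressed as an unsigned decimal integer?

1883 in 12 bits: 011101011011
Invert: 100010100100
Add 1:  100010100101 = 2213
(Check: 2^12 - 1883 = 4096 - 1883 = 2213.)

2213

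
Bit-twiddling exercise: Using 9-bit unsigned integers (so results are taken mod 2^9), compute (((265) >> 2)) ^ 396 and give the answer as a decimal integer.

265 = 100001001
→ >> 2 → 001000010 = 66
396 = 110001100
→ ^ → 111001110 = 462

462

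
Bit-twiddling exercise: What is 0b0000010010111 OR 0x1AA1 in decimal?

a = 0000010010111
0x1AA1 = 1101010100001
 OR → 1101010110111 = 6839

6839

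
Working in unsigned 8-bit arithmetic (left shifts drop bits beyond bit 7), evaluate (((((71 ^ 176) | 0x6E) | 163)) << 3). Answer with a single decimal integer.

248

71 = 01000111
176 = 10110000
→ ^ → 11110111 = 247
0x6E = 01101110
→ | → 11111111 = 255
163 = 10100011
→ | → 11111111 = 255
→ << 3 (mod 2^8) → 11111000 = 248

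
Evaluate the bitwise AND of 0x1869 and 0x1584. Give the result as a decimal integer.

0x1869 = 1100001101001
0x1584 = 1010110000100
AND → 1000000000000 = 4096

4096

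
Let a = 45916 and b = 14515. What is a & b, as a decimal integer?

12304

45916 = 1011001101011100
14515 = 0011100010110011
AND → 0011000000010000 = 12304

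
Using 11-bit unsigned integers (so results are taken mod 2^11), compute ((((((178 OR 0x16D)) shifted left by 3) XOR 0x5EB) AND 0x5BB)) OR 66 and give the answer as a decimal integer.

83

178 = 00010110010
0x16D = 00101101101
→ OR → 00111111111 = 511
→ shifted left by 3 (mod 2^11) → 11111111000 = 2040
0x5EB = 10111101011
→ XOR → 01000010011 = 531
0x5BB = 10110111011
→ AND → 00000010011 = 19
66 = 00001000010
→ OR → 00001010011 = 83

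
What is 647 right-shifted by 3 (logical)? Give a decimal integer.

80

647 = 1010000111
shift right by 3 → 0001010000 = 80
(equivalently, floor(647 / 8))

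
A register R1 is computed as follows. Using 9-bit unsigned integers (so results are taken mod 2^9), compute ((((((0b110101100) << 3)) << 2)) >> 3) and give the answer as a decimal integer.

48

0b110101100 = 110101100
→ << 3 (mod 2^9) → 101100000 = 352
→ << 2 (mod 2^9) → 110000000 = 384
→ >> 3 → 000110000 = 48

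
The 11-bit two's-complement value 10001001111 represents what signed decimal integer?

pattern = 10001001111 (MSB is 1 ⇒ negative)
Invert: 01110110000, add 1 → 01110110001 = 945, so the value is -945.
(Equivalently: 1103 - 2^11 = 1103 - 2048 = -945.)

-945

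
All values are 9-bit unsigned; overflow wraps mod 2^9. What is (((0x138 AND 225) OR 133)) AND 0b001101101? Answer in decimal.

37

0x138 = 100111000
225 = 011100001
→ AND → 000100000 = 32
133 = 010000101
→ OR → 010100101 = 165
0b001101101 = 001101101
→ AND → 000100101 = 37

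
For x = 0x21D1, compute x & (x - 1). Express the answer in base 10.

x = 10000111010001 = 8657
x - 1 = 10000111010000
AND   = 10000111010000 = 8656
(x & (x - 1) clears the lowest set bit of x.)

8656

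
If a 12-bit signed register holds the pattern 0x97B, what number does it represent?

-1669

pattern = 100101111011 (MSB is 1 ⇒ negative)
Invert: 011010000100, add 1 → 011010000101 = 1669, so the value is -1669.
(Equivalently: 2427 - 2^12 = 2427 - 4096 = -1669.)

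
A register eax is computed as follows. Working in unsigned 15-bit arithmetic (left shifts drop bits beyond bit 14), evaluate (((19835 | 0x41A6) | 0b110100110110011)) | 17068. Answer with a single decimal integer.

19835 = 100110101111011
0x41A6 = 100000110100110
→ | → 100110111111111 = 19967
0b110100110110011 = 110100110110011
→ | → 110110111111111 = 28159
17068 = 100001010101100
→ | → 110111111111111 = 28671

28671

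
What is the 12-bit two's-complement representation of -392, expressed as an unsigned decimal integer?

392 in 12 bits: 000110001000
Invert: 111001110111
Add 1:  111001111000 = 3704
(Check: 2^12 - 392 = 4096 - 392 = 3704.)

3704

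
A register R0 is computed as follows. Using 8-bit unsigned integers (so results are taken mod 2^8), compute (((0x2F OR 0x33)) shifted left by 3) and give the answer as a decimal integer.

248

0x2F = 00101111
0x33 = 00110011
→ OR → 00111111 = 63
→ shifted left by 3 (mod 2^8) → 11111000 = 248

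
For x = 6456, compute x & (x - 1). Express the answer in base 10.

x = 1100100111000 = 6456
x - 1 = 1100100110111
AND   = 1100100110000 = 6448
(x & (x - 1) clears the lowest set bit of x.)

6448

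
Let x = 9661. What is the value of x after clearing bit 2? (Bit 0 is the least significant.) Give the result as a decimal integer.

9657

x = 10010110111101
bit 2 is currently 1; clear it via x & ~(1 << 2) = x & ~4
→ 10010110111001 = 9657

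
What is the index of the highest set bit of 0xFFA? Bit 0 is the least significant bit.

11

0xFFA = 111111111010
The topmost 1 is at position 11 (since 2^11 = 2048 ≤ 4090 < 4096).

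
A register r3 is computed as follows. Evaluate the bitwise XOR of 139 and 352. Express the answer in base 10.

139 = 010001011
352 = 101100000
XOR → 111101011 = 491

491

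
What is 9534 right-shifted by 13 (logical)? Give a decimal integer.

9534 = 10010100111110
shift right by 13 → 00000000000001 = 1
(equivalently, floor(9534 / 8192))

1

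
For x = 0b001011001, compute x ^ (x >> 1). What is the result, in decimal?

117

x = 1011001 = 89
x>>1 = 0101100
XOR  = 1110101 = 117
(x ^ (x >> 1) gives the standard binary-reflected Gray code of x.)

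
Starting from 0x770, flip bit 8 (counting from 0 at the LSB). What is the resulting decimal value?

1648

x = 11101110000
bit 8 is currently 1; toggle it via x ^ (1 << 8) = x ^ 256
→ 11001110000 = 1648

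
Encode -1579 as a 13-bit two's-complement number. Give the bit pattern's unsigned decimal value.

1579 in 13 bits: 0011000101011
Invert: 1100111010100
Add 1:  1100111010101 = 6613
(Check: 2^13 - 1579 = 8192 - 1579 = 6613.)

6613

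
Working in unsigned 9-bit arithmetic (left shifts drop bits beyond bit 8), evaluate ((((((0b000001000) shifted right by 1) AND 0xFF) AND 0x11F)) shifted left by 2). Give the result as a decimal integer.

0b000001000 = 000001000
→ shifted right by 1 → 000000100 = 4
0xFF = 011111111
→ AND → 000000100 = 4
0x11F = 100011111
→ AND → 000000100 = 4
→ shifted left by 2 (mod 2^9) → 000010000 = 16

16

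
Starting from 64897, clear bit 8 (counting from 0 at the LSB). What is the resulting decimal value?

64641

x = 1111110110000001
bit 8 is currently 1; clear it via x & ~(1 << 8) = x & ~256
→ 1111110010000001 = 64641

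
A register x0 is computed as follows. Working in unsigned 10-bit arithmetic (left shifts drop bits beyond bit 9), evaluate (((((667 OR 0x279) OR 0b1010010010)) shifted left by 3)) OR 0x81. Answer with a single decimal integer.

667 = 1010011011
0x279 = 1001111001
→ OR → 1011111011 = 763
0b1010010010 = 1010010010
→ OR → 1011111011 = 763
→ shifted left by 3 (mod 2^10) → 1111011000 = 984
0x81 = 0010000001
→ OR → 1111011001 = 985

985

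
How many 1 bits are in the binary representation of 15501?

8

15501 = 11110010001101
Count the 1s: 1 + 1 + 1 + 1 + 1 + 1 + 1 + 1 = 8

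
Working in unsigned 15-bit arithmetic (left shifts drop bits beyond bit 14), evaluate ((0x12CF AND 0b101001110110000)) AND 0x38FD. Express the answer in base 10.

0x12CF = 001001011001111
0b101001110110000 = 101001110110000
→ AND → 001001010000000 = 4736
0x38FD = 011100011111101
→ AND → 001000010000000 = 4224

4224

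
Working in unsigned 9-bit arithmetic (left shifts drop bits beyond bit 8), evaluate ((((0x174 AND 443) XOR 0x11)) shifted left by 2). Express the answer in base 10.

132

0x174 = 101110100
443 = 110111011
→ AND → 100110000 = 304
0x11 = 000010001
→ XOR → 100100001 = 289
→ shifted left by 2 (mod 2^9) → 010000100 = 132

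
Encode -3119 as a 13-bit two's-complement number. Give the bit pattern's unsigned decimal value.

3119 in 13 bits: 0110000101111
Invert: 1001111010000
Add 1:  1001111010001 = 5073
(Check: 2^13 - 3119 = 8192 - 3119 = 5073.)

5073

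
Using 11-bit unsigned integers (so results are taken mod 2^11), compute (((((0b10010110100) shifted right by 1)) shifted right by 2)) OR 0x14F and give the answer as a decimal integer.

479

0b10010110100 = 10010110100
→ shifted right by 1 → 01001011010 = 602
→ shifted right by 2 → 00010010110 = 150
0x14F = 00101001111
→ OR → 00111011111 = 479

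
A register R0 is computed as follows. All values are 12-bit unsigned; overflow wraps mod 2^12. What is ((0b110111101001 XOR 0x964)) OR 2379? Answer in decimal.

3535

0b110111101001 = 110111101001
0x964 = 100101100100
→ XOR → 010010001101 = 1165
2379 = 100101001011
→ OR → 110111001111 = 3535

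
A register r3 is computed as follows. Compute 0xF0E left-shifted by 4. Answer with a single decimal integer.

61664

0xF0E = 0000111100001110
shift left by 4 → 1111000011100000 = 61664
(equivalently, 3854 × 2^4 = 3854 × 16)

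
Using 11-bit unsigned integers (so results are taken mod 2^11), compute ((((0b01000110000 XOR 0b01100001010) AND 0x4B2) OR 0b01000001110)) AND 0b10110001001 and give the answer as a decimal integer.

8

0b01000110000 = 01000110000
0b01100001010 = 01100001010
→ XOR → 00100111010 = 314
0x4B2 = 10010110010
→ AND → 00000110010 = 50
0b01000001110 = 01000001110
→ OR → 01000111110 = 574
0b10110001001 = 10110001001
→ AND → 00000001000 = 8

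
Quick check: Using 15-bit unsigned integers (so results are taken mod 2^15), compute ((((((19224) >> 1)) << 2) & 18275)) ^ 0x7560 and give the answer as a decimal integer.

29504

19224 = 100101100011000
→ >> 1 → 010010110001100 = 9612
→ << 2 (mod 2^15) → 001011000110000 = 5680
18275 = 100011101100011
→ & → 000011000100000 = 1568
0x7560 = 111010101100000
→ ^ → 111001101000000 = 29504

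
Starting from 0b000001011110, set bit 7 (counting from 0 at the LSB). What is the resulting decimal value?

222

x = 000001011110
bit 7 is currently 0; set it via x | (1 << 7) = x | 128
→ 000011011110 = 222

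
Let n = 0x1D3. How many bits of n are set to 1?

6

0x1D3 = 111010011
Count the 1s: 1 + 1 + 1 + 1 + 1 + 1 = 6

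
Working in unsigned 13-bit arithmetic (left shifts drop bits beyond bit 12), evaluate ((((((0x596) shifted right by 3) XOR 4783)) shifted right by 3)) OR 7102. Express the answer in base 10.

7167

0x596 = 0010110010110
→ shifted right by 3 → 0000010110010 = 178
4783 = 1001010101111
→ XOR → 1001000011101 = 4637
→ shifted right by 3 → 0001001000011 = 579
7102 = 1101110111110
→ OR → 1101111111111 = 7167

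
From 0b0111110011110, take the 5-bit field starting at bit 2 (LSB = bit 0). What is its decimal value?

v = 0111110011110
Shift right by 2: 01111100111
Mask low 5 bits: 00111 = 7

7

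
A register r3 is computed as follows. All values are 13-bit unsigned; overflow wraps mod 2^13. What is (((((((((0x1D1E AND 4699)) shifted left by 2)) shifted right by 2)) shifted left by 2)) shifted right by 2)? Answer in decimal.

0x1D1E = 1110100011110
4699 = 1001001011011
→ AND → 1000000011010 = 4122
→ shifted left by 2 (mod 2^13) → 0000001101000 = 104
→ shifted right by 2 → 0000000011010 = 26
→ shifted left by 2 (mod 2^13) → 0000001101000 = 104
→ shifted right by 2 → 0000000011010 = 26

26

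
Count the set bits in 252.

6

252 = 11111100
Count the 1s: 1 + 1 + 1 + 1 + 1 + 1 = 6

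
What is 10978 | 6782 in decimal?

10978 = 10101011100010
6782 = 01101001111110
 OR → 11101011111110 = 15102

15102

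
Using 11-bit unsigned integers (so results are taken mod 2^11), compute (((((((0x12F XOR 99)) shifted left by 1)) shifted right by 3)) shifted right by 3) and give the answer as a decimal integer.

0x12F = 00100101111
99 = 00001100011
→ XOR → 00101001100 = 332
→ shifted left by 1 (mod 2^11) → 01010011000 = 664
→ shifted right by 3 → 00001010011 = 83
→ shifted right by 3 → 00000001010 = 10

10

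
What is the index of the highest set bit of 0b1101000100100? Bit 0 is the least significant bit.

0b1101000100100 = 1101000100100
The topmost 1 is at position 12 (since 2^12 = 4096 ≤ 6692 < 8192).

12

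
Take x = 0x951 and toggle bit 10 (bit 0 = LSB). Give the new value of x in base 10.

3409

x = 100101010001
bit 10 is currently 0; toggle it via x ^ (1 << 10) = x ^ 1024
→ 110101010001 = 3409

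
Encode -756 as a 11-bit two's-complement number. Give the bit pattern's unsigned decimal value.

1292

756 in 11 bits: 01011110100
Invert: 10100001011
Add 1:  10100001100 = 1292
(Check: 2^11 - 756 = 2048 - 756 = 1292.)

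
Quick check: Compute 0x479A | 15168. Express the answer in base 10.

32730

0x479A = 100011110011010
15168 = 011101101000000
 OR → 111111111011010 = 32730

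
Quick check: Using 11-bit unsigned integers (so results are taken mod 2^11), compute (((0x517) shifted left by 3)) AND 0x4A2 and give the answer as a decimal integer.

160

0x517 = 10100010111
→ shifted left by 3 (mod 2^11) → 00010111000 = 184
0x4A2 = 10010100010
→ AND → 00010100000 = 160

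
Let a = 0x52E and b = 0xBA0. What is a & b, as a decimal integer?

0x52E = 010100101110
0xBA0 = 101110100000
AND → 000100100000 = 288

288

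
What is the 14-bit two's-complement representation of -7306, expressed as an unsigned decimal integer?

9078

7306 in 14 bits: 01110010001010
Invert: 10001101110101
Add 1:  10001101110110 = 9078
(Check: 2^14 - 7306 = 16384 - 7306 = 9078.)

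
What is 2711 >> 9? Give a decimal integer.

5

2711 = 101010010111
shift right by 9 → 000000000101 = 5
(equivalently, floor(2711 / 512))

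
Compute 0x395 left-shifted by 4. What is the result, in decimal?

14672

0x395 = 00001110010101
shift left by 4 → 11100101010000 = 14672
(equivalently, 917 × 2^4 = 917 × 16)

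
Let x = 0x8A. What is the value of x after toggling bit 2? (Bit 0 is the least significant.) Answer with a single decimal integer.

142

x = 000010001010
bit 2 is currently 0; toggle it via x ^ (1 << 2) = x ^ 4
→ 000010001110 = 142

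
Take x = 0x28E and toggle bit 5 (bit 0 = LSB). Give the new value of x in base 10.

686

x = 0001010001110
bit 5 is currently 0; toggle it via x ^ (1 << 5) = x ^ 32
→ 0001010101110 = 686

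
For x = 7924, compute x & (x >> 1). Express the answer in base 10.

3696

x = 1111011110100 = 7924
x>>1 = 0111101111010
AND  = 0111001110000 = 3696
(x & (x >> 1) has a 1 wherever x has two consecutive 1 bits.)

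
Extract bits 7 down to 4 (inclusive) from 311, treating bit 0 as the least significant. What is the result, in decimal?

3

v = 100110111
Shift right by 4: 10011
Mask low 4 bits: 0011 = 3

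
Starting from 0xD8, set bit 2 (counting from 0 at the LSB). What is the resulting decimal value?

x = 0011011000
bit 2 is currently 0; set it via x | (1 << 2) = x | 4
→ 0011011100 = 220

220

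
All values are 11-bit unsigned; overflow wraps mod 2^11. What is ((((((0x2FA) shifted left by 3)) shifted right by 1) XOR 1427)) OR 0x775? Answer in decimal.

1919

0x2FA = 01011111010
→ shifted left by 3 (mod 2^11) → 11111010000 = 2000
→ shifted right by 1 → 01111101000 = 1000
1427 = 10110010011
→ XOR → 11001111011 = 1659
0x775 = 11101110101
→ OR → 11101111111 = 1919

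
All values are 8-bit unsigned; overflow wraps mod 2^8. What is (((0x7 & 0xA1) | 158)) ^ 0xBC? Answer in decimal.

35

0x7 = 00000111
0xA1 = 10100001
→ & → 00000001 = 1
158 = 10011110
→ | → 10011111 = 159
0xBC = 10111100
→ ^ → 00100011 = 35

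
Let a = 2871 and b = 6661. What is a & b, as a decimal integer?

2565

2871 = 0101100110111
6661 = 1101000000101
AND → 0101000000101 = 2565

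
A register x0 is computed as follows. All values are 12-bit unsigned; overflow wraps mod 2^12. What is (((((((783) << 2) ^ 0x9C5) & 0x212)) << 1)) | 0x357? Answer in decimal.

783 = 001100001111
→ << 2 (mod 2^12) → 110000111100 = 3132
0x9C5 = 100111000101
→ ^ → 010111111001 = 1529
0x212 = 001000010010
→ & → 000000010000 = 16
→ << 1 (mod 2^12) → 000000100000 = 32
0x357 = 001101010111
→ | → 001101110111 = 887

887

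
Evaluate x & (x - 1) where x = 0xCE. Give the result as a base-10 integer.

x = 11001110 = 206
x - 1 = 11001101
AND   = 11001100 = 204
(x & (x - 1) clears the lowest set bit of x.)

204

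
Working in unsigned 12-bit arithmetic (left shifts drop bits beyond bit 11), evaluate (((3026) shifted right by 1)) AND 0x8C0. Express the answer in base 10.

192

3026 = 101111010010
→ shifted right by 1 → 010111101001 = 1513
0x8C0 = 100011000000
→ AND → 000011000000 = 192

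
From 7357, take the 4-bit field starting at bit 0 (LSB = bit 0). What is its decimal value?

v = 1110010111101
Shift right by 0: 1110010111101
Mask low 4 bits: 1101 = 13

13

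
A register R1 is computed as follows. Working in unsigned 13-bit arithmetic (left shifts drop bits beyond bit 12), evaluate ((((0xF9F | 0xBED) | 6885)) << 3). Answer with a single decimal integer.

8184

0xF9F = 0111110011111
0xBED = 0101111101101
→ | → 0111111111111 = 4095
6885 = 1101011100101
→ | → 1111111111111 = 8191
→ << 3 (mod 2^13) → 1111111111000 = 8184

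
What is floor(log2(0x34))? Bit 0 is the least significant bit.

5

0x34 = 110100
The topmost 1 is at position 5 (since 2^5 = 32 ≤ 52 < 64).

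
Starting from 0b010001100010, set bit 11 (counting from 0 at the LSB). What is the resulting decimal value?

3170

x = 010001100010
bit 11 is currently 0; set it via x | (1 << 11) = x | 2048
→ 110001100010 = 3170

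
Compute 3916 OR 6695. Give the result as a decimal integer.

8047

3916 = 0111101001100
6695 = 1101000100111
 OR → 1111101101111 = 8047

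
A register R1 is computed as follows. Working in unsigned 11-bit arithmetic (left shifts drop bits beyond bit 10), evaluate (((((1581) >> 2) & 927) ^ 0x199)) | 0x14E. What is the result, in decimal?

350

1581 = 11000101101
→ >> 2 → 00110001011 = 395
927 = 01110011111
→ & → 00110001011 = 395
0x199 = 00110011001
→ ^ → 00000010010 = 18
0x14E = 00101001110
→ | → 00101011110 = 350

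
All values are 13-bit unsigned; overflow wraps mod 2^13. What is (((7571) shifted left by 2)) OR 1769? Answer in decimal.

5869

7571 = 1110110010011
→ shifted left by 2 (mod 2^13) → 1011001001100 = 5708
1769 = 0011011101001
→ OR → 1011011101101 = 5869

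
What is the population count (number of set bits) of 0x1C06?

0x1C06 = 1110000000110
Count the 1s: 1 + 1 + 1 + 1 + 1 = 5

5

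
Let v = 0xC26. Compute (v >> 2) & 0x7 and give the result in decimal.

v = 0110000100110
Shift right by 2: 01100001001
Mask low 3 bits: 001 = 1

1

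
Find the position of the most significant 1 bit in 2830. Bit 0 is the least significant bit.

11

2830 = 101100001110
The topmost 1 is at position 11 (since 2^11 = 2048 ≤ 2830 < 4096).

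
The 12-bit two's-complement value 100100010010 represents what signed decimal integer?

-1774

pattern = 100100010010 (MSB is 1 ⇒ negative)
Invert: 011011101101, add 1 → 011011101110 = 1774, so the value is -1774.
(Equivalently: 2322 - 2^12 = 2322 - 4096 = -1774.)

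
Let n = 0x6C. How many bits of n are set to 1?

0x6C = 1101100
Count the 1s: 1 + 1 + 1 + 1 = 4

4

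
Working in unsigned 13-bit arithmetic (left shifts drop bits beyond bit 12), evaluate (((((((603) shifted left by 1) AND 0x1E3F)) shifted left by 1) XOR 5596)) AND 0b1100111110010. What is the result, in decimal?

6576

603 = 0001001011011
→ shifted left by 1 (mod 2^13) → 0010010110110 = 1206
0x1E3F = 1111000111111
→ AND → 0010000110110 = 1078
→ shifted left by 1 (mod 2^13) → 0100001101100 = 2156
5596 = 1010111011100
→ XOR → 1110110110000 = 7600
0b1100111110010 = 1100111110010
→ AND → 1100110110000 = 6576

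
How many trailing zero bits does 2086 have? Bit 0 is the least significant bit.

1

2086 = 100000100110
Trailing zeros: 1, so the lowest set bit is bit 1 (value 2).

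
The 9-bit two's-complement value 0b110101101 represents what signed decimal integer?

pattern = 110101101 (MSB is 1 ⇒ negative)
Invert: 001010010, add 1 → 001010011 = 83, so the value is -83.
(Equivalently: 429 - 2^9 = 429 - 512 = -83.)

-83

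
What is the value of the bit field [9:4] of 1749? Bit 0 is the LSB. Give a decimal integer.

v = 011011010101
Shift right by 4: 01101101
Mask low 6 bits: 101101 = 45

45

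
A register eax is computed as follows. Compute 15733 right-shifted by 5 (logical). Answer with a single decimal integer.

491

15733 = 11110101110101
shift right by 5 → 00000111101011 = 491
(equivalently, floor(15733 / 32))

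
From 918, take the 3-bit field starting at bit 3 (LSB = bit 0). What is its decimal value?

2

v = 1110010110
Shift right by 3: 1110010
Mask low 3 bits: 010 = 2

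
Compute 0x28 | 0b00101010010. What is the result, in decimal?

0x28 = 000101000
b = 101010010
 OR → 101111010 = 378

378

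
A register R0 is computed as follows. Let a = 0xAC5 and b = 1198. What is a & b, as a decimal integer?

0xAC5 = 101011000101
1198 = 010010101110
AND → 000010000100 = 132

132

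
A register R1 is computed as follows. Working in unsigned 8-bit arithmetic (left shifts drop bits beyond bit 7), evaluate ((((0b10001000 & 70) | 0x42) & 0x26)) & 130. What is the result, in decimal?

0b10001000 = 10001000
70 = 01000110
→ & → 00000000 = 0
0x42 = 01000010
→ | → 01000010 = 66
0x26 = 00100110
→ & → 00000010 = 2
130 = 10000010
→ & → 00000010 = 2

2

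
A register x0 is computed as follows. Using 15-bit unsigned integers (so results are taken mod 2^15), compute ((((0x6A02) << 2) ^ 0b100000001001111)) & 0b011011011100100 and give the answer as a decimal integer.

0x6A02 = 110101000000010
→ << 2 (mod 2^15) → 010100000001000 = 10248
0b100000001001111 = 100000001001111
→ ^ → 110100001000111 = 26695
0b011011011100100 = 011011011100100
→ & → 010000001000100 = 8260

8260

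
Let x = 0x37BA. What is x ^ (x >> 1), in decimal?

x = 11011110111010 = 14266
x>>1 = 01101111011101
XOR  = 10110001100111 = 11367
(x ^ (x >> 1) gives the standard binary-reflected Gray code of x.)

11367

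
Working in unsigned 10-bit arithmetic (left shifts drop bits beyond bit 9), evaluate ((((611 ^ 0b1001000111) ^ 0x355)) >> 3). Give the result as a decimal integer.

110

611 = 1001100011
0b1001000111 = 1001000111
→ ^ → 0000100100 = 36
0x355 = 1101010101
→ ^ → 1101110001 = 881
→ >> 3 → 0001101110 = 110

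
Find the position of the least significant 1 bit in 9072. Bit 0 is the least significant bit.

4

9072 = 10001101110000
Trailing zeros: 4, so the lowest set bit is bit 4 (value 16).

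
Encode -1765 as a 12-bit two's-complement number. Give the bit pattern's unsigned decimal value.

1765 in 12 bits: 011011100101
Invert: 100100011010
Add 1:  100100011011 = 2331
(Check: 2^12 - 1765 = 4096 - 1765 = 2331.)

2331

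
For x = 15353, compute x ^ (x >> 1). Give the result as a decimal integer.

9733

x = 11101111111001 = 15353
x>>1 = 01110111111100
XOR  = 10011000000101 = 9733
(x ^ (x >> 1) gives the standard binary-reflected Gray code of x.)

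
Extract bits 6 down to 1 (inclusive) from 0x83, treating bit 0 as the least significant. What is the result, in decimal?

1

v = 10000011
Shift right by 1: 1000001
Mask low 6 bits: 000001 = 1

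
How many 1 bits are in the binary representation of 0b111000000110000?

5

n = 111000000110000
Count the 1s: 1 + 1 + 1 + 1 + 1 = 5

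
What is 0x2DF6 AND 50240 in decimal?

1088

0x2DF6 = 0010110111110110
50240 = 1100010001000000
AND → 0000010001000000 = 1088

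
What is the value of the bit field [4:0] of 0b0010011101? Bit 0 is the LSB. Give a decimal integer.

29

v = 0010011101
Shift right by 0: 0010011101
Mask low 5 bits: 11101 = 29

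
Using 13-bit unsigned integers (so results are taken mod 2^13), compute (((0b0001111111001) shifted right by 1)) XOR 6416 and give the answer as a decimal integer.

6380

0b0001111111001 = 0001111111001
→ shifted right by 1 → 0000111111100 = 508
6416 = 1100100010000
→ XOR → 1100011101100 = 6380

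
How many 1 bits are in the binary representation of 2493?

2493 = 100110111101
Count the 1s: 1 + 1 + 1 + 1 + 1 + 1 + 1 + 1 = 8

8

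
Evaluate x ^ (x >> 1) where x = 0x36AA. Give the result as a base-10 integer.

x = 11011010101010 = 13994
x>>1 = 01101101010101
XOR  = 10110111111111 = 11775
(x ^ (x >> 1) gives the standard binary-reflected Gray code of x.)

11775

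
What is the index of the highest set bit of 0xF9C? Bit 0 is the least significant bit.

0xF9C = 111110011100
The topmost 1 is at position 11 (since 2^11 = 2048 ≤ 3996 < 4096).

11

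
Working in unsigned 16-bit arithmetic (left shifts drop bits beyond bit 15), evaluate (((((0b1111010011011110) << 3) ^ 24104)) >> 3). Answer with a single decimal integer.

0b1111010011011110 = 1111010011011110
→ << 3 (mod 2^16) → 1010011011110000 = 42736
24104 = 0101111000101000
→ ^ → 1111100011011000 = 63704
→ >> 3 → 0001111100011011 = 7963

7963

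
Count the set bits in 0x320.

0x320 = 1100100000
Count the 1s: 1 + 1 + 1 = 3

3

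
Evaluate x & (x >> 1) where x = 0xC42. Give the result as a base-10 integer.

x = 110001000010 = 3138
x>>1 = 011000100001
AND  = 010000000000 = 1024
(x & (x >> 1) has a 1 wherever x has two consecutive 1 bits.)

1024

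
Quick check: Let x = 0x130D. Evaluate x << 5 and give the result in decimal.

156064

0x130D = 000001001100001101
shift left by 5 → 100110000110100000 = 156064
(equivalently, 4877 × 2^5 = 4877 × 32)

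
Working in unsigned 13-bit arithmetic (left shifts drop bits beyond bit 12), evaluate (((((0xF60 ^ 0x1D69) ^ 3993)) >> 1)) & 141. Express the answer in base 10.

0xF60 = 0111101100000
0x1D69 = 1110101101001
→ ^ → 1001000001001 = 4617
3993 = 0111110011001
→ ^ → 1110110010000 = 7568
→ >> 1 → 0111011001000 = 3784
141 = 0000010001101
→ & → 0000010001000 = 136

136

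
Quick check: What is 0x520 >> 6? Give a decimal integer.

0x520 = 10100100000
shift right by 6 → 00000010100 = 20
(equivalently, floor(1312 / 64))

20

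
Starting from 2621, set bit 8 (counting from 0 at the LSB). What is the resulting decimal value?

x = 00101000111101
bit 8 is currently 0; set it via x | (1 << 8) = x | 256
→ 00101100111101 = 2877

2877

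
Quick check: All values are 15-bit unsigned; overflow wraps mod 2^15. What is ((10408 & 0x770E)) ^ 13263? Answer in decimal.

5063

10408 = 010100010101000
0x770E = 111011100001110
→ & → 010000000001000 = 8200
13263 = 011001111001111
→ ^ → 001001111000111 = 5063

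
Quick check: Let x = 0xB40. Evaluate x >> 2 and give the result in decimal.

0xB40 = 101101000000
shift right by 2 → 001011010000 = 720
(equivalently, floor(2880 / 4))

720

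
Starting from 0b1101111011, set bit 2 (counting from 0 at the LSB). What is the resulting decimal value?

x = 1101111011
bit 2 is currently 0; set it via x | (1 << 2) = x | 4
→ 1101111111 = 895

895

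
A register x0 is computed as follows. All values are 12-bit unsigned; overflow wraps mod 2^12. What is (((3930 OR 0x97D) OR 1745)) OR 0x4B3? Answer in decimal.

4095

3930 = 111101011010
0x97D = 100101111101
→ OR → 111101111111 = 3967
1745 = 011011010001
→ OR → 111111111111 = 4095
0x4B3 = 010010110011
→ OR → 111111111111 = 4095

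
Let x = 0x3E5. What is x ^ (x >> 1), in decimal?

535

x = 1111100101 = 997
x>>1 = 0111110010
XOR  = 1000010111 = 535
(x ^ (x >> 1) gives the standard binary-reflected Gray code of x.)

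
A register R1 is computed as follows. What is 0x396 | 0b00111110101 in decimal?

1015

0x396 = 1110010110
b = 0111110101
 OR → 1111110111 = 1015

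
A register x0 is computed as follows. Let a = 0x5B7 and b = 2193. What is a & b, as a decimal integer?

145

0x5B7 = 010110110111
2193 = 100010010001
AND → 000010010001 = 145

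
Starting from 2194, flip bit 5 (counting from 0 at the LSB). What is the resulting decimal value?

2226

x = 100010010010
bit 5 is currently 0; toggle it via x ^ (1 << 5) = x ^ 32
→ 100010110010 = 2226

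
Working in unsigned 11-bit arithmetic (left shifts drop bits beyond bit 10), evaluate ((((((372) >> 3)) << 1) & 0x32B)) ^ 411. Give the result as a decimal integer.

372 = 00101110100
→ >> 3 → 00000101110 = 46
→ << 1 (mod 2^11) → 00001011100 = 92
0x32B = 01100101011
→ & → 00000001000 = 8
411 = 00110011011
→ ^ → 00110010011 = 403

403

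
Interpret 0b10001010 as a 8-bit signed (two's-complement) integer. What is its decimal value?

pattern = 10001010 (MSB is 1 ⇒ negative)
Invert: 01110101, add 1 → 01110110 = 118, so the value is -118.
(Equivalently: 138 - 2^8 = 138 - 256 = -118.)

-118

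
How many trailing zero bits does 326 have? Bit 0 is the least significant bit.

1

326 = 101000110
Trailing zeros: 1, so the lowest set bit is bit 1 (value 2).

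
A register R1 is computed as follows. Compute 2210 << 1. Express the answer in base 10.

4420

2210 = 0100010100010
shift left by 1 → 1000101000100 = 4420
(equivalently, 2210 × 2^1 = 2210 × 2)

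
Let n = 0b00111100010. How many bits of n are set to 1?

n = 111100010
Count the 1s: 1 + 1 + 1 + 1 + 1 = 5

5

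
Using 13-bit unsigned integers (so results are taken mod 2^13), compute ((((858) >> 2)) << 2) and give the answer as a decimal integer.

858 = 0001101011010
→ >> 2 → 0000011010110 = 214
→ << 2 (mod 2^13) → 0001101011000 = 856

856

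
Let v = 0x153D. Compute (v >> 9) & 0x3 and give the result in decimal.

v = 001010100111101
Shift right by 9: 001010
Mask low 2 bits: 10 = 2

2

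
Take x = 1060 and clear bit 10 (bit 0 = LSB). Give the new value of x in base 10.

36

x = 0010000100100
bit 10 is currently 1; clear it via x & ~(1 << 10) = x & ~1024
→ 0000000100100 = 36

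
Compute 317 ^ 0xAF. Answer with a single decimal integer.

402

317 = 100111101
0xAF = 010101111
XOR → 110010010 = 402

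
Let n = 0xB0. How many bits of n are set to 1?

0xB0 = 10110000
Count the 1s: 1 + 1 + 1 = 3

3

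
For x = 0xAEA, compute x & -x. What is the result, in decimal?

2

x = 101011101010 = 2794
-x (two's complement) = …010100010110
AND   = 000000000010 = 2
(x & -x isolates the lowest set bit of x.)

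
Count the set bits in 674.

4

674 = 1010100010
Count the 1s: 1 + 1 + 1 + 1 = 4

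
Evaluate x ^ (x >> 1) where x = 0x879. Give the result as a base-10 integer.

x = 100001111001 = 2169
x>>1 = 010000111100
XOR  = 110001000101 = 3141
(x ^ (x >> 1) gives the standard binary-reflected Gray code of x.)

3141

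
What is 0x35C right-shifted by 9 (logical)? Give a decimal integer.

1

0x35C = 1101011100
shift right by 9 → 0000000001 = 1
(equivalently, floor(860 / 512))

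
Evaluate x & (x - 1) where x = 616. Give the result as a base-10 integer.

608

x = 1001101000 = 616
x - 1 = 1001100111
AND   = 1001100000 = 608
(x & (x - 1) clears the lowest set bit of x.)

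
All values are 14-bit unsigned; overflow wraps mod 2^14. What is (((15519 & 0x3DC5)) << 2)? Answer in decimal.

15519 = 11110010011111
0x3DC5 = 11110111000101
→ & → 11110010000101 = 15493
→ << 2 (mod 2^14) → 11001000010100 = 12820

12820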